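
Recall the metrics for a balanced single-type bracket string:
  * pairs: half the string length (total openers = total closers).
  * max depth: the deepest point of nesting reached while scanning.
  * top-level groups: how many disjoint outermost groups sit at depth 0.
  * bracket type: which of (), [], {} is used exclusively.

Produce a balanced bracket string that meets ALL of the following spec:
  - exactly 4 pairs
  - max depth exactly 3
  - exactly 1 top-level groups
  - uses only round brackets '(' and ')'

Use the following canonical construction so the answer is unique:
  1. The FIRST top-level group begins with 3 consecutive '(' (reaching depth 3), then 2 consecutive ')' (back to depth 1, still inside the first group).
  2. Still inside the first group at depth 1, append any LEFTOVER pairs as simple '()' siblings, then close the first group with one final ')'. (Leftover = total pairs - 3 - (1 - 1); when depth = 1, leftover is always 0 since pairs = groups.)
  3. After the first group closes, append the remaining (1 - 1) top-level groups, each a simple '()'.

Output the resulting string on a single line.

Spec: pairs=4 depth=3 groups=1
Leftover pairs = 4 - 3 - (1-1) = 1
First group: deep chain of depth 3 + 1 sibling pairs
Remaining 0 groups: simple '()' each

Answer: ((())())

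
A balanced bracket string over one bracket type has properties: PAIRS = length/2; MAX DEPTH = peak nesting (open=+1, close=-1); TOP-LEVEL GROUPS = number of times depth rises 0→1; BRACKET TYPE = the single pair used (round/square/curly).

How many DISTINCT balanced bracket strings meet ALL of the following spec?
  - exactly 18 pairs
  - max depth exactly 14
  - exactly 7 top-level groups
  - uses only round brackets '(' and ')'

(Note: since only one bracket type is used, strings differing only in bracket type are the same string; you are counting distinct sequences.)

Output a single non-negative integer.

Spec: pairs=18 depth=14 groups=7
Count(depth <= 14) = 8351070
Count(depth <= 13) = 8351070
Count(depth == 14) = 8351070 - 8351070 = 0

Answer: 0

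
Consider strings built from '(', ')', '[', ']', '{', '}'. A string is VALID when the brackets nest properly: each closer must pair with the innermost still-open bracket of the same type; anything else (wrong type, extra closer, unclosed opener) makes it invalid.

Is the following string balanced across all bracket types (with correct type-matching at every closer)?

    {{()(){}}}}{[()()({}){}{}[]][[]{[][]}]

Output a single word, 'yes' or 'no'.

Answer: no

Derivation:
pos 0: push '{'; stack = {
pos 1: push '{'; stack = {{
pos 2: push '('; stack = {{(
pos 3: ')' matches '('; pop; stack = {{
pos 4: push '('; stack = {{(
pos 5: ')' matches '('; pop; stack = {{
pos 6: push '{'; stack = {{{
pos 7: '}' matches '{'; pop; stack = {{
pos 8: '}' matches '{'; pop; stack = {
pos 9: '}' matches '{'; pop; stack = (empty)
pos 10: saw closer '}' but stack is empty → INVALID
Verdict: unmatched closer '}' at position 10 → no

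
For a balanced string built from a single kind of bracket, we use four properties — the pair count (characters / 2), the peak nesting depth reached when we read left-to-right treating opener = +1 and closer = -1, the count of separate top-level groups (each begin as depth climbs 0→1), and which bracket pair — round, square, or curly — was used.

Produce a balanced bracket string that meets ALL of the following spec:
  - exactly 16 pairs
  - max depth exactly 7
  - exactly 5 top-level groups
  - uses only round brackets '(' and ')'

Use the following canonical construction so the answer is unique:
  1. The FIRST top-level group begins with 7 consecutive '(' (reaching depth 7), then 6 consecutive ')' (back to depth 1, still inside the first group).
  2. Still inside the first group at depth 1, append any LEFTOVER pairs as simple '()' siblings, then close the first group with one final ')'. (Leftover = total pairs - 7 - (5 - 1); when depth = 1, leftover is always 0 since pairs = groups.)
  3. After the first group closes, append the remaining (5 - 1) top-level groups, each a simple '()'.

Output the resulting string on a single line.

Answer: ((((((())))))()()()()())()()()()

Derivation:
Spec: pairs=16 depth=7 groups=5
Leftover pairs = 16 - 7 - (5-1) = 5
First group: deep chain of depth 7 + 5 sibling pairs
Remaining 4 groups: simple '()' each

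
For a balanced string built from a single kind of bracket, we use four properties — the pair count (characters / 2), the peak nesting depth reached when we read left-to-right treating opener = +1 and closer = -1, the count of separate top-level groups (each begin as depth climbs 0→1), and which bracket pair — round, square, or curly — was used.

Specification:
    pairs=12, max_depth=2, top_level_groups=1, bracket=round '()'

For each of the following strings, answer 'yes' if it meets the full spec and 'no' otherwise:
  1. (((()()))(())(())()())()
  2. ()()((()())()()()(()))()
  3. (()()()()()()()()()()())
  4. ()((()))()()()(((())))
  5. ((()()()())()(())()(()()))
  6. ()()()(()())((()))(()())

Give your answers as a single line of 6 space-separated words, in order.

Answer: no no yes no no no

Derivation:
String 1 '(((()()))(())(())()())()': depth seq [1 2 3 4 3 4 3 2 1 2 3 2 1 2 3 2 1 2 1 2 1 0 1 0]
  -> pairs=12 depth=4 groups=2 -> no
String 2 '()()((()())()()()(()))()': depth seq [1 0 1 0 1 2 3 2 3 2 1 2 1 2 1 2 1 2 3 2 1 0 1 0]
  -> pairs=12 depth=3 groups=4 -> no
String 3 '(()()()()()()()()()()())': depth seq [1 2 1 2 1 2 1 2 1 2 1 2 1 2 1 2 1 2 1 2 1 2 1 0]
  -> pairs=12 depth=2 groups=1 -> yes
String 4 '()((()))()()()(((())))': depth seq [1 0 1 2 3 2 1 0 1 0 1 0 1 0 1 2 3 4 3 2 1 0]
  -> pairs=11 depth=4 groups=6 -> no
String 5 '((()()()())()(())()(()()))': depth seq [1 2 3 2 3 2 3 2 3 2 1 2 1 2 3 2 1 2 1 2 3 2 3 2 1 0]
  -> pairs=13 depth=3 groups=1 -> no
String 6 '()()()(()())((()))(()())': depth seq [1 0 1 0 1 0 1 2 1 2 1 0 1 2 3 2 1 0 1 2 1 2 1 0]
  -> pairs=12 depth=3 groups=6 -> no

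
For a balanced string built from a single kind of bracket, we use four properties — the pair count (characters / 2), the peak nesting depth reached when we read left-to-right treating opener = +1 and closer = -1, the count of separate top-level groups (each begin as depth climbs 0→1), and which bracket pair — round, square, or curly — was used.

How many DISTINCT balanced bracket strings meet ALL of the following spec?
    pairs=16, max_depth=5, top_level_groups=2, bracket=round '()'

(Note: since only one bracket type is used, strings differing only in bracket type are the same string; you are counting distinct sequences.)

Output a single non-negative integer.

Spec: pairs=16 depth=5 groups=2
Count(depth <= 5) = 3720091
Count(depth <= 4) = 1147145
Count(depth == 5) = 3720091 - 1147145 = 2572946

Answer: 2572946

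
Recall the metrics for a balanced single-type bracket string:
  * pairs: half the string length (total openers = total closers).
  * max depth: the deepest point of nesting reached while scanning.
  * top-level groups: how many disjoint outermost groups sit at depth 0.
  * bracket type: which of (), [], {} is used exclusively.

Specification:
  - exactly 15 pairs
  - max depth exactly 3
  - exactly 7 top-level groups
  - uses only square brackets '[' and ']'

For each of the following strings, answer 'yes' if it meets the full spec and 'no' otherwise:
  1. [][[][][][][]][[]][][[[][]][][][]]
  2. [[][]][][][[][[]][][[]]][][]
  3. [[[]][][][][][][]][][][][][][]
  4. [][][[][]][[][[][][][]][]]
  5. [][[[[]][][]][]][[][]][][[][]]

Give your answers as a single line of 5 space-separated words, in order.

String 1 '[][[][][][][]][[]][][[[][]][][][]]': depth seq [1 0 1 2 1 2 1 2 1 2 1 2 1 0 1 2 1 0 1 0 1 2 3 2 3 2 1 2 1 2 1 2 1 0]
  -> pairs=17 depth=3 groups=5 -> no
String 2 '[[][]][][][[][[]][][[]]][][]': depth seq [1 2 1 2 1 0 1 0 1 0 1 2 1 2 3 2 1 2 1 2 3 2 1 0 1 0 1 0]
  -> pairs=14 depth=3 groups=6 -> no
String 3 '[[[]][][][][][][]][][][][][][]': depth seq [1 2 3 2 1 2 1 2 1 2 1 2 1 2 1 2 1 0 1 0 1 0 1 0 1 0 1 0 1 0]
  -> pairs=15 depth=3 groups=7 -> yes
String 4 '[][][[][]][[][[][][][]][]]': depth seq [1 0 1 0 1 2 1 2 1 0 1 2 1 2 3 2 3 2 3 2 3 2 1 2 1 0]
  -> pairs=13 depth=3 groups=4 -> no
String 5 '[][[[[]][][]][]][[][]][][[][]]': depth seq [1 0 1 2 3 4 3 2 3 2 3 2 1 2 1 0 1 2 1 2 1 0 1 0 1 2 1 2 1 0]
  -> pairs=15 depth=4 groups=5 -> no

Answer: no no yes no no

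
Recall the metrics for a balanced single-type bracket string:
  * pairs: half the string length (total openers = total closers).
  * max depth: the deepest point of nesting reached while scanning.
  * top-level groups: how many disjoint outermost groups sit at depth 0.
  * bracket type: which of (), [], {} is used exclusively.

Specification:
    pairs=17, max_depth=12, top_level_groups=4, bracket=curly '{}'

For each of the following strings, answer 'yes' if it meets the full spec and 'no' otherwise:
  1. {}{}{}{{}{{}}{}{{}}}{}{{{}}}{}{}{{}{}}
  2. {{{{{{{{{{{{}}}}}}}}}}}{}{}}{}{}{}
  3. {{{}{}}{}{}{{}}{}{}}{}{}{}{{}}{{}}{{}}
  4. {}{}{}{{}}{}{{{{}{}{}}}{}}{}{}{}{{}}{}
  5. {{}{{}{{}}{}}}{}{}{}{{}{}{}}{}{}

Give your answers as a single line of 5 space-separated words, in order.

Answer: no yes no no no

Derivation:
String 1 '{}{}{}{{}{{}}{}{{}}}{}{{{}}}{}{}{{}{}}': depth seq [1 0 1 0 1 0 1 2 1 2 3 2 1 2 1 2 3 2 1 0 1 0 1 2 3 2 1 0 1 0 1 0 1 2 1 2 1 0]
  -> pairs=19 depth=3 groups=9 -> no
String 2 '{{{{{{{{{{{{}}}}}}}}}}}{}{}}{}{}{}': depth seq [1 2 3 4 5 6 7 8 9 10 11 12 11 10 9 8 7 6 5 4 3 2 1 2 1 2 1 0 1 0 1 0 1 0]
  -> pairs=17 depth=12 groups=4 -> yes
String 3 '{{{}{}}{}{}{{}}{}{}}{}{}{}{{}}{{}}{{}}': depth seq [1 2 3 2 3 2 1 2 1 2 1 2 3 2 1 2 1 2 1 0 1 0 1 0 1 0 1 2 1 0 1 2 1 0 1 2 1 0]
  -> pairs=19 depth=3 groups=7 -> no
String 4 '{}{}{}{{}}{}{{{{}{}{}}}{}}{}{}{}{{}}{}': depth seq [1 0 1 0 1 0 1 2 1 0 1 0 1 2 3 4 3 4 3 4 3 2 1 2 1 0 1 0 1 0 1 0 1 2 1 0 1 0]
  -> pairs=19 depth=4 groups=11 -> no
String 5 '{{}{{}{{}}{}}}{}{}{}{{}{}{}}{}{}': depth seq [1 2 1 2 3 2 3 4 3 2 3 2 1 0 1 0 1 0 1 0 1 2 1 2 1 2 1 0 1 0 1 0]
  -> pairs=16 depth=4 groups=7 -> no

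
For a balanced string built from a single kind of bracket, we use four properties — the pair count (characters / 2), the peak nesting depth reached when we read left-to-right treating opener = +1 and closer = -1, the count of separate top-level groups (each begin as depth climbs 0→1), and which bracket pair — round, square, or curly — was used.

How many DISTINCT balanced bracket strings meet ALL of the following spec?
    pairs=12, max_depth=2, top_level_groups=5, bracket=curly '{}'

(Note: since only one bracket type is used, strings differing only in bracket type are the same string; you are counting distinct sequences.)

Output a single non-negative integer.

Answer: 330

Derivation:
Spec: pairs=12 depth=2 groups=5
Count(depth <= 2) = 330
Count(depth <= 1) = 0
Count(depth == 2) = 330 - 0 = 330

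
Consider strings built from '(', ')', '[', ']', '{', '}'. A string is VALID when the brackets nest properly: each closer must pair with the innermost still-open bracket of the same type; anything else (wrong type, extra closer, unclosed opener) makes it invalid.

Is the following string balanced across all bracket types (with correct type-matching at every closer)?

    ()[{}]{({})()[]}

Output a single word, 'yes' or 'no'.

pos 0: push '('; stack = (
pos 1: ')' matches '('; pop; stack = (empty)
pos 2: push '['; stack = [
pos 3: push '{'; stack = [{
pos 4: '}' matches '{'; pop; stack = [
pos 5: ']' matches '['; pop; stack = (empty)
pos 6: push '{'; stack = {
pos 7: push '('; stack = {(
pos 8: push '{'; stack = {({
pos 9: '}' matches '{'; pop; stack = {(
pos 10: ')' matches '('; pop; stack = {
pos 11: push '('; stack = {(
pos 12: ')' matches '('; pop; stack = {
pos 13: push '['; stack = {[
pos 14: ']' matches '['; pop; stack = {
pos 15: '}' matches '{'; pop; stack = (empty)
end: stack empty → VALID
Verdict: properly nested → yes

Answer: yes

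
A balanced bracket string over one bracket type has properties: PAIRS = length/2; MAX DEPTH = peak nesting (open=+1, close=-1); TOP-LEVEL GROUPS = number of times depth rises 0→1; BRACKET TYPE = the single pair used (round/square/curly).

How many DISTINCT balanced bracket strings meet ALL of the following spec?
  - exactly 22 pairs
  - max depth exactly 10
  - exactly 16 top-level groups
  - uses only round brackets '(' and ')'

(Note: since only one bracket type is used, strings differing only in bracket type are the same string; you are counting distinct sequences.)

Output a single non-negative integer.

Answer: 0

Derivation:
Spec: pairs=22 depth=10 groups=16
Count(depth <= 10) = 215280
Count(depth <= 9) = 215280
Count(depth == 10) = 215280 - 215280 = 0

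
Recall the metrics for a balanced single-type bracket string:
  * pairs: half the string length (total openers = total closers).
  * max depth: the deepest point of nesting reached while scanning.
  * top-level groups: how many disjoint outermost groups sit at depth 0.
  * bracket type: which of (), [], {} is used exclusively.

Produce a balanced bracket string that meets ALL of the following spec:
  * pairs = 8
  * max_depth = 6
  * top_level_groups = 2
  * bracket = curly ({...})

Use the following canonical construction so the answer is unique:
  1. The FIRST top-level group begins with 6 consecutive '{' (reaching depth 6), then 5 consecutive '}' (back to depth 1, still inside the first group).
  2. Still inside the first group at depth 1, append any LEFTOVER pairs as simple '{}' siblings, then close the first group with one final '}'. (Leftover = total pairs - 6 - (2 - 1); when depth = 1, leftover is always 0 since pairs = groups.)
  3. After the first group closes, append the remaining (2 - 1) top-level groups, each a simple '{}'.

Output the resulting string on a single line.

Answer: {{{{{{}}}}}{}}{}

Derivation:
Spec: pairs=8 depth=6 groups=2
Leftover pairs = 8 - 6 - (2-1) = 1
First group: deep chain of depth 6 + 1 sibling pairs
Remaining 1 groups: simple '{}' each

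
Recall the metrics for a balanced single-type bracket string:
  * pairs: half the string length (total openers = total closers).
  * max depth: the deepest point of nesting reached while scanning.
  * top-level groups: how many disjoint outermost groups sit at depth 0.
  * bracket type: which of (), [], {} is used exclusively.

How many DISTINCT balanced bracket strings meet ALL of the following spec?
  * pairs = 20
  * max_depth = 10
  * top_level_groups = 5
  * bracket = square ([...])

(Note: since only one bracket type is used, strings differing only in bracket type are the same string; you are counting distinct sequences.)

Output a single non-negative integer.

Spec: pairs=20 depth=10 groups=5
Count(depth <= 10) = 463034440
Count(depth <= 9) = 459818040
Count(depth == 10) = 463034440 - 459818040 = 3216400

Answer: 3216400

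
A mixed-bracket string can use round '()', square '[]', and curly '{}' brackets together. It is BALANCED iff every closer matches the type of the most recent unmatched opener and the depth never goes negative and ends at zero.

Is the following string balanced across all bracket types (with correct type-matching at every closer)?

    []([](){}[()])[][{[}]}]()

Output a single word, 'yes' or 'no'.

Answer: no

Derivation:
pos 0: push '['; stack = [
pos 1: ']' matches '['; pop; stack = (empty)
pos 2: push '('; stack = (
pos 3: push '['; stack = ([
pos 4: ']' matches '['; pop; stack = (
pos 5: push '('; stack = ((
pos 6: ')' matches '('; pop; stack = (
pos 7: push '{'; stack = ({
pos 8: '}' matches '{'; pop; stack = (
pos 9: push '['; stack = ([
pos 10: push '('; stack = ([(
pos 11: ')' matches '('; pop; stack = ([
pos 12: ']' matches '['; pop; stack = (
pos 13: ')' matches '('; pop; stack = (empty)
pos 14: push '['; stack = [
pos 15: ']' matches '['; pop; stack = (empty)
pos 16: push '['; stack = [
pos 17: push '{'; stack = [{
pos 18: push '['; stack = [{[
pos 19: saw closer '}' but top of stack is '[' (expected ']') → INVALID
Verdict: type mismatch at position 19: '}' closes '[' → no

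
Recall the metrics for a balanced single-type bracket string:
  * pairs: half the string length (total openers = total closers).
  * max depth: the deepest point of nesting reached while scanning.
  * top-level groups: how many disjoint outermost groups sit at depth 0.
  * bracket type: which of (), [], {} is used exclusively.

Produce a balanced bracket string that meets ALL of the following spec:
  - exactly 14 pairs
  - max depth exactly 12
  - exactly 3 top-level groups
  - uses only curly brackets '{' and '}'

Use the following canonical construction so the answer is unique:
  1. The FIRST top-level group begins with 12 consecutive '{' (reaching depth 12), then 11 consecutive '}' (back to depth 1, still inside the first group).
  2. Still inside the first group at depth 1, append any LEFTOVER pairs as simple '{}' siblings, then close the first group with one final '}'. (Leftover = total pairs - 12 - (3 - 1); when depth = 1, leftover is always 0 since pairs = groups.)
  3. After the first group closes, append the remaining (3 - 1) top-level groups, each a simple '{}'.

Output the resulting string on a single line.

Spec: pairs=14 depth=12 groups=3
Leftover pairs = 14 - 12 - (3-1) = 0
First group: deep chain of depth 12 + 0 sibling pairs
Remaining 2 groups: simple '{}' each

Answer: {{{{{{{{{{{{}}}}}}}}}}}}{}{}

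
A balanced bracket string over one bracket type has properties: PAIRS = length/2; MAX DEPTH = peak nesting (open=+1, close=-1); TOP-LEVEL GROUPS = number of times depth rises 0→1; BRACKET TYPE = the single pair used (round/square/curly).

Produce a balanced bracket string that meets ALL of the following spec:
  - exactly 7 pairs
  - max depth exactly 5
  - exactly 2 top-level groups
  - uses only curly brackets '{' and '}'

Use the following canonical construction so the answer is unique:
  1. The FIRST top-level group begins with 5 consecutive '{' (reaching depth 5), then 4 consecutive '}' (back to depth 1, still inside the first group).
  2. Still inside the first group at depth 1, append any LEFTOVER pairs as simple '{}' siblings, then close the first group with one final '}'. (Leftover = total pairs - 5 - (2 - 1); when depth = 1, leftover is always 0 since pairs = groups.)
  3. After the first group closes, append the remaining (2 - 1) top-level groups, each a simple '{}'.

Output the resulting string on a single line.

Spec: pairs=7 depth=5 groups=2
Leftover pairs = 7 - 5 - (2-1) = 1
First group: deep chain of depth 5 + 1 sibling pairs
Remaining 1 groups: simple '{}' each

Answer: {{{{{}}}}{}}{}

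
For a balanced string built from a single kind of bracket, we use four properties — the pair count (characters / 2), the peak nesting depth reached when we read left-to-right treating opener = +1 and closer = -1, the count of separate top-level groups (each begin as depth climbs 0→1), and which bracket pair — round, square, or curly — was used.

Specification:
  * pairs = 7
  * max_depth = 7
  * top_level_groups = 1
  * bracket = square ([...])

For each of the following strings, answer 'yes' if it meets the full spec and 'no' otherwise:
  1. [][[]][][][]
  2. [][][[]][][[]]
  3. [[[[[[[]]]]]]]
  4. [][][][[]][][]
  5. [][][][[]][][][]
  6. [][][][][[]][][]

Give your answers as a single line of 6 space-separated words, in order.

Answer: no no yes no no no

Derivation:
String 1 '[][[]][][][]': depth seq [1 0 1 2 1 0 1 0 1 0 1 0]
  -> pairs=6 depth=2 groups=5 -> no
String 2 '[][][[]][][[]]': depth seq [1 0 1 0 1 2 1 0 1 0 1 2 1 0]
  -> pairs=7 depth=2 groups=5 -> no
String 3 '[[[[[[[]]]]]]]': depth seq [1 2 3 4 5 6 7 6 5 4 3 2 1 0]
  -> pairs=7 depth=7 groups=1 -> yes
String 4 '[][][][[]][][]': depth seq [1 0 1 0 1 0 1 2 1 0 1 0 1 0]
  -> pairs=7 depth=2 groups=6 -> no
String 5 '[][][][[]][][][]': depth seq [1 0 1 0 1 0 1 2 1 0 1 0 1 0 1 0]
  -> pairs=8 depth=2 groups=7 -> no
String 6 '[][][][][[]][][]': depth seq [1 0 1 0 1 0 1 0 1 2 1 0 1 0 1 0]
  -> pairs=8 depth=2 groups=7 -> no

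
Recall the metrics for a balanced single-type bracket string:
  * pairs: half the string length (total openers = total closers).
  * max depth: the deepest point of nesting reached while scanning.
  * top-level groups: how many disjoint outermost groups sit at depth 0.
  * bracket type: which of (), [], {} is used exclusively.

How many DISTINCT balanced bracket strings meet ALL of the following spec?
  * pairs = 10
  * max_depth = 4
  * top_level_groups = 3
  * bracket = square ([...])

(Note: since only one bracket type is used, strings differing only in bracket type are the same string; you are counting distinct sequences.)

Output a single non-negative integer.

Answer: 1416

Derivation:
Spec: pairs=10 depth=4 groups=3
Count(depth <= 4) = 2424
Count(depth <= 3) = 1008
Count(depth == 4) = 2424 - 1008 = 1416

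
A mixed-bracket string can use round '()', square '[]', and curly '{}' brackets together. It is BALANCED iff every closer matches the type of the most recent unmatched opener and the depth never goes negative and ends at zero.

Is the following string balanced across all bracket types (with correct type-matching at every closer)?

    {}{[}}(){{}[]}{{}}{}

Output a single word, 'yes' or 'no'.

pos 0: push '{'; stack = {
pos 1: '}' matches '{'; pop; stack = (empty)
pos 2: push '{'; stack = {
pos 3: push '['; stack = {[
pos 4: saw closer '}' but top of stack is '[' (expected ']') → INVALID
Verdict: type mismatch at position 4: '}' closes '[' → no

Answer: no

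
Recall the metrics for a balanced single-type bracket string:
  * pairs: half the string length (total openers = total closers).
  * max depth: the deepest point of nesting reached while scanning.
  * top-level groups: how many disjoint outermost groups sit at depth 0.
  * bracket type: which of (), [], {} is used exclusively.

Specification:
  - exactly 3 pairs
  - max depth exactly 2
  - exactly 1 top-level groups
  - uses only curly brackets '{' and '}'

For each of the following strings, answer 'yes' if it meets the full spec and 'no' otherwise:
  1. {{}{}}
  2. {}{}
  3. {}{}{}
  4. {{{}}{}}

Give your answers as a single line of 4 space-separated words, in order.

Answer: yes no no no

Derivation:
String 1 '{{}{}}': depth seq [1 2 1 2 1 0]
  -> pairs=3 depth=2 groups=1 -> yes
String 2 '{}{}': depth seq [1 0 1 0]
  -> pairs=2 depth=1 groups=2 -> no
String 3 '{}{}{}': depth seq [1 0 1 0 1 0]
  -> pairs=3 depth=1 groups=3 -> no
String 4 '{{{}}{}}': depth seq [1 2 3 2 1 2 1 0]
  -> pairs=4 depth=3 groups=1 -> no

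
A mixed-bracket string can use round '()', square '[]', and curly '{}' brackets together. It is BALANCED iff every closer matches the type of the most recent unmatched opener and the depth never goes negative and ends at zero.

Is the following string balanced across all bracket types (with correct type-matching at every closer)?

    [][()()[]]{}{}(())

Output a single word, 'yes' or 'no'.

Answer: yes

Derivation:
pos 0: push '['; stack = [
pos 1: ']' matches '['; pop; stack = (empty)
pos 2: push '['; stack = [
pos 3: push '('; stack = [(
pos 4: ')' matches '('; pop; stack = [
pos 5: push '('; stack = [(
pos 6: ')' matches '('; pop; stack = [
pos 7: push '['; stack = [[
pos 8: ']' matches '['; pop; stack = [
pos 9: ']' matches '['; pop; stack = (empty)
pos 10: push '{'; stack = {
pos 11: '}' matches '{'; pop; stack = (empty)
pos 12: push '{'; stack = {
pos 13: '}' matches '{'; pop; stack = (empty)
pos 14: push '('; stack = (
pos 15: push '('; stack = ((
pos 16: ')' matches '('; pop; stack = (
pos 17: ')' matches '('; pop; stack = (empty)
end: stack empty → VALID
Verdict: properly nested → yes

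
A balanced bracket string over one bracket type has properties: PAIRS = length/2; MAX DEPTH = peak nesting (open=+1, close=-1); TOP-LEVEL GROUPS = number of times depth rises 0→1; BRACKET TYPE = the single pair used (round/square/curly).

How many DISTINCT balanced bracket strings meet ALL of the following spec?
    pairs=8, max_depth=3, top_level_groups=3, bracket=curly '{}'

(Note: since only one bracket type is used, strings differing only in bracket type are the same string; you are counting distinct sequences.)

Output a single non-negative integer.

Answer: 147

Derivation:
Spec: pairs=8 depth=3 groups=3
Count(depth <= 3) = 168
Count(depth <= 2) = 21
Count(depth == 3) = 168 - 21 = 147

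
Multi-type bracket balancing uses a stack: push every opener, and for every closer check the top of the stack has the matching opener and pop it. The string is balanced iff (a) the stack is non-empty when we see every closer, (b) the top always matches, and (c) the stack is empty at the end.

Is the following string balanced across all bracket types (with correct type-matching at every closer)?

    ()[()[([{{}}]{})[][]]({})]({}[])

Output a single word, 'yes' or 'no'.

pos 0: push '('; stack = (
pos 1: ')' matches '('; pop; stack = (empty)
pos 2: push '['; stack = [
pos 3: push '('; stack = [(
pos 4: ')' matches '('; pop; stack = [
pos 5: push '['; stack = [[
pos 6: push '('; stack = [[(
pos 7: push '['; stack = [[([
pos 8: push '{'; stack = [[([{
pos 9: push '{'; stack = [[([{{
pos 10: '}' matches '{'; pop; stack = [[([{
pos 11: '}' matches '{'; pop; stack = [[([
pos 12: ']' matches '['; pop; stack = [[(
pos 13: push '{'; stack = [[({
pos 14: '}' matches '{'; pop; stack = [[(
pos 15: ')' matches '('; pop; stack = [[
pos 16: push '['; stack = [[[
pos 17: ']' matches '['; pop; stack = [[
pos 18: push '['; stack = [[[
pos 19: ']' matches '['; pop; stack = [[
pos 20: ']' matches '['; pop; stack = [
pos 21: push '('; stack = [(
pos 22: push '{'; stack = [({
pos 23: '}' matches '{'; pop; stack = [(
pos 24: ')' matches '('; pop; stack = [
pos 25: ']' matches '['; pop; stack = (empty)
pos 26: push '('; stack = (
pos 27: push '{'; stack = ({
pos 28: '}' matches '{'; pop; stack = (
pos 29: push '['; stack = ([
pos 30: ']' matches '['; pop; stack = (
pos 31: ')' matches '('; pop; stack = (empty)
end: stack empty → VALID
Verdict: properly nested → yes

Answer: yes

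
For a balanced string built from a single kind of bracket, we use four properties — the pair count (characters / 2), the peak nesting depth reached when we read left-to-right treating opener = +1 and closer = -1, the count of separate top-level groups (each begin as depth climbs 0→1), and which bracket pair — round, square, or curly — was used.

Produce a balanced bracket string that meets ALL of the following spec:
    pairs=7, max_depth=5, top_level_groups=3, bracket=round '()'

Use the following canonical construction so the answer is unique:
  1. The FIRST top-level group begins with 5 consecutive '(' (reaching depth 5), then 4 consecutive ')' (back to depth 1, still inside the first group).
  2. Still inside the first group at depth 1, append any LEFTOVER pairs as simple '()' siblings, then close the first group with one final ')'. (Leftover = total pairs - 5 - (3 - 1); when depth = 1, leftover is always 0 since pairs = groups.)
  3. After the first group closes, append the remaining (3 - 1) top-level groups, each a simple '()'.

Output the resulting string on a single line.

Spec: pairs=7 depth=5 groups=3
Leftover pairs = 7 - 5 - (3-1) = 0
First group: deep chain of depth 5 + 0 sibling pairs
Remaining 2 groups: simple '()' each

Answer: ((((()))))()()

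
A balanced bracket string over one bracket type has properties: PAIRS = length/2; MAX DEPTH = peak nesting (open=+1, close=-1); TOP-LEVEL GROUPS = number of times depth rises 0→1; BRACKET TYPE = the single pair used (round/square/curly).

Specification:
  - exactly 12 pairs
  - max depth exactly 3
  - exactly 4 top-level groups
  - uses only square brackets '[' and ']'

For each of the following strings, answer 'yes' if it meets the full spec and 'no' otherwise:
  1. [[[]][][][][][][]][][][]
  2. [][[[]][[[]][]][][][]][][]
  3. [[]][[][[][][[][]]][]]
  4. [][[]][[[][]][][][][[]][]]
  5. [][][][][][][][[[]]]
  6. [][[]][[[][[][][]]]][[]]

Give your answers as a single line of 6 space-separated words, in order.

Answer: yes no no no no no

Derivation:
String 1 '[[[]][][][][][][]][][][]': depth seq [1 2 3 2 1 2 1 2 1 2 1 2 1 2 1 2 1 0 1 0 1 0 1 0]
  -> pairs=12 depth=3 groups=4 -> yes
String 2 '[][[[]][[[]][]][][][]][][]': depth seq [1 0 1 2 3 2 1 2 3 4 3 2 3 2 1 2 1 2 1 2 1 0 1 0 1 0]
  -> pairs=13 depth=4 groups=4 -> no
String 3 '[[]][[][[][][[][]]][]]': depth seq [1 2 1 0 1 2 1 2 3 2 3 2 3 4 3 4 3 2 1 2 1 0]
  -> pairs=11 depth=4 groups=2 -> no
String 4 '[][[]][[[][]][][][][[]][]]': depth seq [1 0 1 2 1 0 1 2 3 2 3 2 1 2 1 2 1 2 1 2 3 2 1 2 1 0]
  -> pairs=13 depth=3 groups=3 -> no
String 5 '[][][][][][][][[[]]]': depth seq [1 0 1 0 1 0 1 0 1 0 1 0 1 0 1 2 3 2 1 0]
  -> pairs=10 depth=3 groups=8 -> no
String 6 '[][[]][[[][[][][]]]][[]]': depth seq [1 0 1 2 1 0 1 2 3 2 3 4 3 4 3 4 3 2 1 0 1 2 1 0]
  -> pairs=12 depth=4 groups=4 -> no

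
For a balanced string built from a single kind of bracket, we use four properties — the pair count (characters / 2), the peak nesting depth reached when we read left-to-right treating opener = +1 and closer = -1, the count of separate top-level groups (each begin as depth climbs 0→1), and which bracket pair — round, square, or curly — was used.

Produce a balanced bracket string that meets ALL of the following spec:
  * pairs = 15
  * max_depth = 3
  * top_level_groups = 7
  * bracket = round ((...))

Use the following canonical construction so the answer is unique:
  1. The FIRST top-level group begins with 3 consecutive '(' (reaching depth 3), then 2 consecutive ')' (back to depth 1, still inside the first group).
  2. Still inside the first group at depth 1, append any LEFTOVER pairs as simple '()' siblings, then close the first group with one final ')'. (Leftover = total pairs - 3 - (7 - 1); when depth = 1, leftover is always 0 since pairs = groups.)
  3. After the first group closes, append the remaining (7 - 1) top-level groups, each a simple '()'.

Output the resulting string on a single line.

Answer: ((())()()()()()())()()()()()()

Derivation:
Spec: pairs=15 depth=3 groups=7
Leftover pairs = 15 - 3 - (7-1) = 6
First group: deep chain of depth 3 + 6 sibling pairs
Remaining 6 groups: simple '()' each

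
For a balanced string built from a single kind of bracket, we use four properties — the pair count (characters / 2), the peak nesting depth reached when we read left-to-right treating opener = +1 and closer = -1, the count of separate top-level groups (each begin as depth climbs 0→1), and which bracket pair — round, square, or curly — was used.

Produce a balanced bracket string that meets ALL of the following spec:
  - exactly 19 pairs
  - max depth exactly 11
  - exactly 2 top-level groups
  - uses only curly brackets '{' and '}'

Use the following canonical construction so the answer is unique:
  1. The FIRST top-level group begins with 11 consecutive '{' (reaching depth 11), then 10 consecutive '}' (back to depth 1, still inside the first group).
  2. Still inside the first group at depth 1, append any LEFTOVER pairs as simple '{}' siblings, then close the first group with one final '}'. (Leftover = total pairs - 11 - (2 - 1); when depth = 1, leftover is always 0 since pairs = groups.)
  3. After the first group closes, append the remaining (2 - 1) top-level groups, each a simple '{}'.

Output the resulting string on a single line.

Spec: pairs=19 depth=11 groups=2
Leftover pairs = 19 - 11 - (2-1) = 7
First group: deep chain of depth 11 + 7 sibling pairs
Remaining 1 groups: simple '{}' each

Answer: {{{{{{{{{{{}}}}}}}}}}{}{}{}{}{}{}{}}{}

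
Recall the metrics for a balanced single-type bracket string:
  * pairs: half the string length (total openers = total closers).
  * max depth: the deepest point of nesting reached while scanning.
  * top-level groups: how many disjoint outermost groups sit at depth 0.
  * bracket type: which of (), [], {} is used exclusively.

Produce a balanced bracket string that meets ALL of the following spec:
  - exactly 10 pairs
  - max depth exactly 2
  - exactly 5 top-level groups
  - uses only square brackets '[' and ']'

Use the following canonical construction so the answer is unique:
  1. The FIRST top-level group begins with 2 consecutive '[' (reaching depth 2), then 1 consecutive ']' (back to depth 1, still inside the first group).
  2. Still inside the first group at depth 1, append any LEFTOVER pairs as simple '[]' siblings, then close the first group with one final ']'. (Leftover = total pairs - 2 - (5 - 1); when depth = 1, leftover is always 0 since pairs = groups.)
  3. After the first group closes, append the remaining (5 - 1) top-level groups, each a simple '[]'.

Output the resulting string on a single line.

Spec: pairs=10 depth=2 groups=5
Leftover pairs = 10 - 2 - (5-1) = 4
First group: deep chain of depth 2 + 4 sibling pairs
Remaining 4 groups: simple '[]' each

Answer: [[][][][][]][][][][]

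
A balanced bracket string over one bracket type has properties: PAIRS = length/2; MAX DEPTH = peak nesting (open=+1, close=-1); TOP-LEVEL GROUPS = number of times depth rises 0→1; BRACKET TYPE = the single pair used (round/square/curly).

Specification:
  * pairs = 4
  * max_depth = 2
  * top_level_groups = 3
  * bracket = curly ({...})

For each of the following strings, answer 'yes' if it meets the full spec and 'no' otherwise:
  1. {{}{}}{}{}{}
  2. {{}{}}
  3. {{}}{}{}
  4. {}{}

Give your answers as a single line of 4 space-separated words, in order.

String 1 '{{}{}}{}{}{}': depth seq [1 2 1 2 1 0 1 0 1 0 1 0]
  -> pairs=6 depth=2 groups=4 -> no
String 2 '{{}{}}': depth seq [1 2 1 2 1 0]
  -> pairs=3 depth=2 groups=1 -> no
String 3 '{{}}{}{}': depth seq [1 2 1 0 1 0 1 0]
  -> pairs=4 depth=2 groups=3 -> yes
String 4 '{}{}': depth seq [1 0 1 0]
  -> pairs=2 depth=1 groups=2 -> no

Answer: no no yes no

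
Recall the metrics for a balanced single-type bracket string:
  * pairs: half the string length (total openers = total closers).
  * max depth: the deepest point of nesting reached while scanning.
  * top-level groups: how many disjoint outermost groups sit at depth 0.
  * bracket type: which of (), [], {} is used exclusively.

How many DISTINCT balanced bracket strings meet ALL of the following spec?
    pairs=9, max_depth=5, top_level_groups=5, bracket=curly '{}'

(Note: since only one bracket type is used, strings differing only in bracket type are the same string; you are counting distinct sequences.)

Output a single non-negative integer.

Answer: 5

Derivation:
Spec: pairs=9 depth=5 groups=5
Count(depth <= 5) = 275
Count(depth <= 4) = 270
Count(depth == 5) = 275 - 270 = 5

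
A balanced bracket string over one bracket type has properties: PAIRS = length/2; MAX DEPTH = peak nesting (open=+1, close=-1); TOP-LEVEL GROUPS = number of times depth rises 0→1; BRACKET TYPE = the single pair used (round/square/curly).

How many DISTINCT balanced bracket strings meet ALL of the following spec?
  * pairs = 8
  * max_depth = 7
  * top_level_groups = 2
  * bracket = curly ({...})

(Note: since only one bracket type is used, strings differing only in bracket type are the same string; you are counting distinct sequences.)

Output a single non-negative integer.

Answer: 2

Derivation:
Spec: pairs=8 depth=7 groups=2
Count(depth <= 7) = 429
Count(depth <= 6) = 427
Count(depth == 7) = 429 - 427 = 2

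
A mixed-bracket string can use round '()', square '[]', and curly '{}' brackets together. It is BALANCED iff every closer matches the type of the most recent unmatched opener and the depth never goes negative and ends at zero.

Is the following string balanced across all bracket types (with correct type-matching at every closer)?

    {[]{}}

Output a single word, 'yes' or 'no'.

Answer: yes

Derivation:
pos 0: push '{'; stack = {
pos 1: push '['; stack = {[
pos 2: ']' matches '['; pop; stack = {
pos 3: push '{'; stack = {{
pos 4: '}' matches '{'; pop; stack = {
pos 5: '}' matches '{'; pop; stack = (empty)
end: stack empty → VALID
Verdict: properly nested → yes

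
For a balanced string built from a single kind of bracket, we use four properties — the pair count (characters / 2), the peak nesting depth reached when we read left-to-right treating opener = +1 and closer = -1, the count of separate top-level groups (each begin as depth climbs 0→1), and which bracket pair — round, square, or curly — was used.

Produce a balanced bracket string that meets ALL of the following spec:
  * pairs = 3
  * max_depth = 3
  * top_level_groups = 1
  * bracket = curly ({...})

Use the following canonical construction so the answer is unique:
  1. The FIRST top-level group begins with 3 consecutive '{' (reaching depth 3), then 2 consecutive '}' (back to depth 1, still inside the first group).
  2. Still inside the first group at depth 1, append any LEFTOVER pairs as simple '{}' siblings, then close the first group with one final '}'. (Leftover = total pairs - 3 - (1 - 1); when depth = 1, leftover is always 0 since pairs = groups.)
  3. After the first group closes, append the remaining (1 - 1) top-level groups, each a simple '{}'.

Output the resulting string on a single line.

Answer: {{{}}}

Derivation:
Spec: pairs=3 depth=3 groups=1
Leftover pairs = 3 - 3 - (1-1) = 0
First group: deep chain of depth 3 + 0 sibling pairs
Remaining 0 groups: simple '{}' each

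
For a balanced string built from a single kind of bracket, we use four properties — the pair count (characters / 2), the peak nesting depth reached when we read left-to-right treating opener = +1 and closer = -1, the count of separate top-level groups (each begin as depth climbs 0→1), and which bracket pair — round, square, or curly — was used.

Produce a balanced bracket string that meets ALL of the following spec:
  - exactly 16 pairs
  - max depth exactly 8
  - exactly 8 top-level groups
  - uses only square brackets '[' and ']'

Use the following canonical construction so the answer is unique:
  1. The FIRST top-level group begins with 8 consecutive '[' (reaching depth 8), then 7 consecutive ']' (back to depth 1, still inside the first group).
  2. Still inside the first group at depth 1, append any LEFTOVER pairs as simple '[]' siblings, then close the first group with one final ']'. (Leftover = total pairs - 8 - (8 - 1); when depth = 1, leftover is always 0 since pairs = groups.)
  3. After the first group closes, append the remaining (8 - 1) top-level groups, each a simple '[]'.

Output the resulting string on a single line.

Answer: [[[[[[[[]]]]]]][]][][][][][][][]

Derivation:
Spec: pairs=16 depth=8 groups=8
Leftover pairs = 16 - 8 - (8-1) = 1
First group: deep chain of depth 8 + 1 sibling pairs
Remaining 7 groups: simple '[]' each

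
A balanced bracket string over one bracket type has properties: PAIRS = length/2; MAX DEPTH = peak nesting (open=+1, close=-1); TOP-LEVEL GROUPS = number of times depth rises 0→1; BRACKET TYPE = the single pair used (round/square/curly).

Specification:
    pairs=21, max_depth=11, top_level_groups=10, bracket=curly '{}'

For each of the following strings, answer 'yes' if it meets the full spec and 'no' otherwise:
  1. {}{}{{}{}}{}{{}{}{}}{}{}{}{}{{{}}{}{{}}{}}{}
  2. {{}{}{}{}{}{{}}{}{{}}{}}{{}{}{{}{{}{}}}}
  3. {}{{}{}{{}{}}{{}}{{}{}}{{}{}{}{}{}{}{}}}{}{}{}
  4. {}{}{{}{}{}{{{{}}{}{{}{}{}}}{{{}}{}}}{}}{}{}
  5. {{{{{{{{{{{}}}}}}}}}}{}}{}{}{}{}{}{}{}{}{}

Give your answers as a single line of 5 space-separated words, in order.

Answer: no no no no yes

Derivation:
String 1 '{}{}{{}{}}{}{{}{}{}}{}{}{}{}{{{}}{}{{}}{}}{}': depth seq [1 0 1 0 1 2 1 2 1 0 1 0 1 2 1 2 1 2 1 0 1 0 1 0 1 0 1 0 1 2 3 2 1 2 1 2 3 2 1 2 1 0 1 0]
  -> pairs=22 depth=3 groups=11 -> no
String 2 '{{}{}{}{}{}{{}}{}{{}}{}}{{}{}{{}{{}{}}}}': depth seq [1 2 1 2 1 2 1 2 1 2 1 2 3 2 1 2 1 2 3 2 1 2 1 0 1 2 1 2 1 2 3 2 3 4 3 4 3 2 1 0]
  -> pairs=20 depth=4 groups=2 -> no
String 3 '{}{{}{}{{}{}}{{}}{{}{}}{{}{}{}{}{}{}{}}}{}{}{}': depth seq [1 0 1 2 1 2 1 2 3 2 3 2 1 2 3 2 1 2 3 2 3 2 1 2 3 2 3 2 3 2 3 2 3 2 3 2 3 2 1 0 1 0 1 0 1 0]
  -> pairs=23 depth=3 groups=5 -> no
String 4 '{}{}{{}{}{}{{{{}}{}{{}{}{}}}{{{}}{}}}{}}{}{}': depth seq [1 0 1 0 1 2 1 2 1 2 1 2 3 4 5 4 3 4 3 4 5 4 5 4 5 4 3 2 3 4 5 4 3 4 3 2 1 2 1 0 1 0 1 0]
  -> pairs=22 depth=5 groups=5 -> no
String 5 '{{{{{{{{{{{}}}}}}}}}}{}}{}{}{}{}{}{}{}{}{}': depth seq [1 2 3 4 5 6 7 8 9 10 11 10 9 8 7 6 5 4 3 2 1 2 1 0 1 0 1 0 1 0 1 0 1 0 1 0 1 0 1 0 1 0]
  -> pairs=21 depth=11 groups=10 -> yes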